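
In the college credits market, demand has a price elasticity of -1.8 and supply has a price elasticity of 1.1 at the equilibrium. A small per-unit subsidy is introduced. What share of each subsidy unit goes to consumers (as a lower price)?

Consumer share = 11/29

For a small subsidy around the equilibrium, the benefit split depends on the relative slopes, which at a point are proportional to the elasticities.
Buyer share = εs/(εs + |εd|) = 1.1/(1.1 + 1.8) = 11/29; seller share = |εd|/(εs + |εd|) = 18/29.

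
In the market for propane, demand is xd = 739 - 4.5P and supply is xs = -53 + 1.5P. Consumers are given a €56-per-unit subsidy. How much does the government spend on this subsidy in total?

Government cost = €11648

Pre-subsidy: 739 - 4.5P = -53 + 1.5P gives P* = 132, x* = 145.
With the rebate, buyers effectively pay Pb = Ps − 56, where Ps is the price sellers receive.
Demand in terms of Ps becomes xd = 739 − 4.5(Ps − 56) = 991 - 4.5Ps. Setting this equal to supply: 991 - 4.5Ps = -53 + 1.5Ps, so Ps = 174.
Buyers pay Pb = 174 − 56 = 118; x' = -53 + 1.5·174 = 208.
Government outlay = subsidy × quantity = 56 × 208 = 11648.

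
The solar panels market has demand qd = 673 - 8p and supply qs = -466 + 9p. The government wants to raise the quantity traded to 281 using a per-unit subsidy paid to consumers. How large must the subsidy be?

At q = 281, invert demand for the buyer price: pb = (673 − 281)/8 = 49; invert supply for the seller price: ps = (281 − (-466))/9 = 83.
The subsidy must fill the gap: s = ps − pb = 83 − 49 = 34.

Required subsidy s = 34 per unit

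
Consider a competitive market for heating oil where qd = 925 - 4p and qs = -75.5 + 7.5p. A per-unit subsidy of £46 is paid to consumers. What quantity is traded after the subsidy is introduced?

q' = 697

Pre-subsidy: 925 - 4p = -75.5 + 7.5p gives p* = 87, q* = 577.
With the rebate, buyers effectively pay pb = ps − 46, where ps is the price sellers receive.
Demand in terms of ps becomes qd = 925 − 4(ps − 46) = 1109 - 4ps. Setting this equal to supply: 1109 - 4ps = -75.5 + 7.5ps, so ps = 103.
Buyers pay pb = 103 − 46 = 57; q' = -75.5 + 7.5·103 = 697.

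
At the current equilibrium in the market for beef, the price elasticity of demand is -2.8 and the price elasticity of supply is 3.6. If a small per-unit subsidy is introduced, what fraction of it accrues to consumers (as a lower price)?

Consumer share = 0.5625

For a small subsidy around the equilibrium, the benefit split depends on the relative slopes, which at a point are proportional to the elasticities.
Buyer share = εs/(εs + |εd|) = 3.6/(3.6 + 2.8) = 0.5625; seller share = |εd|/(εs + |εd|) = 0.4375.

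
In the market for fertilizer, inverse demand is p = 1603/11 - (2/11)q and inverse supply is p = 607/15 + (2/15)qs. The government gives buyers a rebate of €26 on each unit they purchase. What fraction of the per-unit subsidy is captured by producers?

Pre-subsidy: 1603/11 - (2/11)q = 607/15 + (2/15)q gives q* = 334 and p* = 85.
With the rebate, buyers effectively pay pb = ps − 26, where ps is the price sellers receive.
On the curves, pb = 1603/11 - (2/11)q and ps = 607/15 + (2/15)q; the wedge ps − pb = 26 gives 607/15 + (2/15)q − (1603/11 - (2/11)q) = 26, so q' = 416.5.
Then pb = 1603/11 − (2/11)·416.5 = 70 and ps = 607/15 + (2/15)·416.5 = 96.
Buyers' price falls by p* − pb = 85 − 70 = 15; sellers' price rises by ps − p* = 96 − 85 = 11.
So producers capture 11/26 = 11/26 of each unit of subsidy.

Producer share = 11/26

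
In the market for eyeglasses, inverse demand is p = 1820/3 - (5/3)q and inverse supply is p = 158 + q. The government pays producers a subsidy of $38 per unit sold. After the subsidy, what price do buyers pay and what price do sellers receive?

Pre-subsidy: 1820/3 - (5/3)q = 158 + q gives q* = 168.25 and p* = 326.25.
With the subsidy, sellers receive ps = pb + 38 for each unit, where pb is the price buyers pay.
On the curves, pb = 1820/3 - (5/3)q and ps = 158 + q; the wedge ps − pb = 38 gives 158 + q − (1820/3 - (5/3)q) = 38, so q' = 182.5.
Then pb = 1820/3 − (5/3)·182.5 = 302.5 and ps = 158 + 1·182.5 = 340.5.

Buyers pay $302.5; sellers receive $340.5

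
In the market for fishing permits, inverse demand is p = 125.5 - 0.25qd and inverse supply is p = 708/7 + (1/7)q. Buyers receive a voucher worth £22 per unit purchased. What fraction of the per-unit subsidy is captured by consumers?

Pre-subsidy: 125.5 - 0.25q = 708/7 + (1/7)q gives q* = 62 and p* = 110.
With the rebate, buyers effectively pay pb = ps − 22, where ps is the price sellers receive.
On the curves, pb = 125.5 - 0.25q and ps = 708/7 + (1/7)q; the wedge ps − pb = 22 gives 708/7 + (1/7)q − (125.5 - 0.25q) = 22, so q' = 118.
Then pb = 125.5 − 0.25·118 = 96 and ps = 708/7 + (1/7)·118 = 118.
Buyers' price falls by p* − pb = 110 − 96 = 14; sellers' price rises by ps − p* = 118 − 110 = 8.
So consumers capture 14/22 = 7/11 of each unit of subsidy.

Consumer share = 7/11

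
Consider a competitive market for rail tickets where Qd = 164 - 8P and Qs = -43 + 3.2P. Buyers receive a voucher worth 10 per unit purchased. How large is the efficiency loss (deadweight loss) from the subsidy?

Pre-subsidy: 164 - 8P = -43 + 3.2P gives P* = 1035/56, Q* = 113/7.
With the rebate, buyers effectively pay Pb = Ps − 10, where Ps is the price sellers receive.
Demand in terms of Ps becomes Qd = 164 − 8(Ps − 10) = 244 - 8Ps. Setting this equal to supply: 244 - 8Ps = -43 + 3.2Ps, so Ps = 25.625.
Buyers pay Pb = 25.625 − 10 = 15.625; Q' = -43 + 3.2·25.625 = 39.
The subsidy expands output by 39 − 113/7 = 160/7 past the efficient level; on those units the gap between marginal cost and willingness to pay runs from 0 up to 10.
DWL = ½ × 10 × 160/7 = 800/7.

Deadweight loss = 800/7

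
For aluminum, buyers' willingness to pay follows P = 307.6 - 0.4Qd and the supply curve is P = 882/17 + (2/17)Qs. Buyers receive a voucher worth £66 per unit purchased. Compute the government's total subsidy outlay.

Government cost = £41019

Pre-subsidy: 307.6 - 0.4Q = 882/17 + (2/17)Q gives Q* = 494 and P* = 110.
With the rebate, buyers effectively pay Pb = Ps − 66, where Ps is the price sellers receive.
On the curves, Pb = 307.6 - 0.4Q and Ps = 882/17 + (2/17)Q; the wedge Ps − Pb = 66 gives 882/17 + (2/17)Q − (307.6 - 0.4Q) = 66, so Q' = 621.5.
Then Pb = 307.6 − 0.4·621.5 = 59 and Ps = 882/17 + (2/17)·621.5 = 125.
Government outlay = subsidy × quantity = 66 × 621.5 = 41019.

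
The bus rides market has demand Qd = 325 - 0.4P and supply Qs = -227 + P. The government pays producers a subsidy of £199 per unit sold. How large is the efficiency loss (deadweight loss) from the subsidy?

Deadweight loss = 39601/7

Pre-subsidy: 325 - 0.4P = -227 + P gives P* = 2760/7, Q* = 1171/7.
With the subsidy, sellers receive Ps = Pb + 199 for each unit, where Pb is the price buyers pay.
Supply in terms of Pb becomes Qs = -227 + 1(Pb + 199) = -28 + Pb. Setting this equal to demand: 325 - 0.4Pb = -28 + Pb, so Pb = 1765/7.
Sellers receive Ps = 1765/7 + 199 = 3158/7; Q' = 325 − 0.4·(1765/7) = 1569/7.
The subsidy expands output by 1569/7 − 1171/7 = 398/7 past the efficient level; on those units the gap between marginal cost and willingness to pay runs from 0 up to 199.
DWL = ½ × 199 × 398/7 = 39601/7.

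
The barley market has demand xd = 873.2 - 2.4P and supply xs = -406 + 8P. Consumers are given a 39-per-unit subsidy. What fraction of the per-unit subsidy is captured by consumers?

Consumer share = 10/13

Pre-subsidy: 873.2 - 2.4P = -406 + 8P gives P* = 123, x* = 578.
With the rebate, buyers effectively pay Pb = Ps − 39, where Ps is the price sellers receive.
Demand in terms of Ps becomes xd = 873.2 − 2.4(Ps − 39) = 966.8 - 2.4Ps. Setting this equal to supply: 966.8 - 2.4Ps = -406 + 8Ps, so Ps = 132.
Buyers pay Pb = 132 − 39 = 93; x' = -406 + 8·132 = 650.
Buyers' price falls by P* − Pb = 123 − 93 = 30; sellers' price rises by Ps − P* = 132 − 123 = 9.
So consumers capture 30/39 = 10/13 of each unit of subsidy.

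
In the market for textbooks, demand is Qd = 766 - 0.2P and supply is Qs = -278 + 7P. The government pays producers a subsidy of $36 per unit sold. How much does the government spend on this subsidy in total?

Pre-subsidy: 766 - 0.2P = -278 + 7P gives P* = 145, Q* = 737.
With the subsidy, sellers receive Ps = Pb + 36 for each unit, where Pb is the price buyers pay.
Supply in terms of Pb becomes Qs = -278 + 7(Pb + 36) = -26 + 7Pb. Setting this equal to demand: 766 - 0.2Pb = -26 + 7Pb, so Pb = 110.
Sellers receive Ps = 110 + 36 = 146; Q' = 766 − 0.2·110 = 744.
Government outlay = subsidy × quantity = 36 × 744 = 26784.

Government cost = $26784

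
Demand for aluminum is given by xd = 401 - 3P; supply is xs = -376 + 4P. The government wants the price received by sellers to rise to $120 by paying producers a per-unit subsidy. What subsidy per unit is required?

At a seller price of 120, quantity supplied is -376 + 4·120 = 104.
Buyers absorb 104 only when they pay Pb with 401 − 3·Pb = 104, i.e. Pb = 99.
s = Ps − Pb = 120 − 99 = 21.

Required subsidy s = $21 per unit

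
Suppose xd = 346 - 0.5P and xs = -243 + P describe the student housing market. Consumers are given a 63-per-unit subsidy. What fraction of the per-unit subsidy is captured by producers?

Producer share = 1/3

Pre-subsidy: 346 - 0.5P = -243 + P gives P* = 1178/3, x* = 449/3.
With the rebate, buyers effectively pay Pb = Ps − 63, where Ps is the price sellers receive.
Demand in terms of Ps becomes xd = 346 − 0.5(Ps − 63) = 377.5 - 0.5Ps. Setting this equal to supply: 377.5 - 0.5Ps = -243 + Ps, so Ps = 1241/3.
Buyers pay Pb = 1241/3 − 63 = 1052/3; x' = -243 + 1·(1241/3) = 512/3.
Buyers' price falls by P* − Pb = 1178/3 − 1052/3 = 42; sellers' price rises by Ps − P* = 1241/3 − 1178/3 = 21.
So producers capture 21/63 = 1/3 of each unit of subsidy.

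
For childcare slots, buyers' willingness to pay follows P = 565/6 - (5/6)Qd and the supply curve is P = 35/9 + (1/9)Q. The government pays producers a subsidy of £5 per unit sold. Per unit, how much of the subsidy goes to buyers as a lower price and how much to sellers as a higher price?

Pre-subsidy: 565/6 - (5/6)Q = 35/9 + (1/9)Q gives Q* = 1625/17 and P* = 740/51.
With the subsidy, sellers receive Ps = Pb + 5 for each unit, where Pb is the price buyers pay.
On the curves, Pb = 565/6 - (5/6)Q and Ps = 35/9 + (1/9)Q; the wedge Ps − Pb = 5 gives 35/9 + (1/9)Q − (565/6 - (5/6)Q) = 5, so Q' = 1715/17.
Then Pb = 565/6 − (5/6)·(1715/17) = 515/51 and Ps = 35/9 + (1/9)·(1715/17) = 770/51.
Buyers' price falls by P* − Pb = 740/51 − 515/51 = 75/17; sellers' price rises by Ps − P* = 770/51 − 740/51 = 10/17.

Buyers gain 75/17 per unit; sellers gain 10/17 per unit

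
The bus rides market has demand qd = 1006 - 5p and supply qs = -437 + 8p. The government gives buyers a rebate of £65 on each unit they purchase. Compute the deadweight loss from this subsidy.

Pre-subsidy: 1006 - 5p = -437 + 8p gives p* = 111, q* = 451.
With the rebate, buyers effectively pay pb = ps − 65, where ps is the price sellers receive.
Demand in terms of ps becomes qd = 1006 − 5(ps − 65) = 1331 - 5ps. Setting this equal to supply: 1331 - 5ps = -437 + 8ps, so ps = 136.
Buyers pay pb = 136 − 65 = 71; q' = -437 + 8·136 = 651.
The subsidy expands output by 651 − 451 = 200 past the efficient level; on those units the gap between marginal cost and willingness to pay runs from 0 up to 65.
DWL = ½ × 65 × 200 = 6500.

Deadweight loss = £6500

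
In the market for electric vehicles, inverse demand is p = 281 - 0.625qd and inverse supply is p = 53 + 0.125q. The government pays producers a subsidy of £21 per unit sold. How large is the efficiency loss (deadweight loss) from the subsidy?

Pre-subsidy: 281 - 0.625q = 53 + 0.125q gives q* = 304 and p* = 91.
With the subsidy, sellers receive ps = pb + 21 for each unit, where pb is the price buyers pay.
On the curves, pb = 281 - 0.625q and ps = 53 + 0.125q; the wedge ps − pb = 21 gives 53 + 0.125q − (281 - 0.625q) = 21, so q' = 332.
Then pb = 281 − 0.625·332 = 73.5 and ps = 53 + 0.125·332 = 94.5.
The subsidy expands output by 332 − 304 = 28 past the efficient level; on those units the gap between marginal cost and willingness to pay runs from 0 up to 21.
DWL = ½ × 21 × 28 = 294.

Deadweight loss = £294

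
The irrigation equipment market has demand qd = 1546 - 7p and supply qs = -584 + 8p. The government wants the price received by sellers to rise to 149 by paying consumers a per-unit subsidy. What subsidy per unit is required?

At a seller price of 149, quantity supplied is -584 + 8·149 = 608.
Buyers absorb 608 only when they pay pb with 1546 − 7·pb = 608, i.e. pb = 134.
s = ps − pb = 149 − 134 = 15.

Required subsidy s = 15 per unit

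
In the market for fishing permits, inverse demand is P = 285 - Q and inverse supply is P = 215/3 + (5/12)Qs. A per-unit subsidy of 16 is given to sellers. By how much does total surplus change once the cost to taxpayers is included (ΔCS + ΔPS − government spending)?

Net change in total surplus = -1536/17

Pre-subsidy: 285 - Q = 215/3 + (5/12)Q gives Q* = 2560/17 and P* = 2285/17.
With the subsidy, sellers receive Ps = Pb + 16 for each unit, where Pb is the price buyers pay.
On the curves, Pb = 285 - Q and Ps = 215/3 + (5/12)Q; the wedge Ps − Pb = 16 gives 215/3 + (5/12)Q − (285 - Q) = 16, so Q' = 2752/17.
Then Pb = 285 − 1·(2752/17) = 2093/17 and Ps = 215/3 + (5/12)·(2752/17) = 2365/17.
ΔCS = ½(2560/17 + 2752/17)(2285/17 − 2093/17) = 509952/289; ΔPS = ½(2560/17 + 2752/17)(2365/17 − 2285/17) = 212480/289.
Government spending = 16 × 2752/17 = 44032/17.
Net change = 509952/289 + 212480/289 − 44032/17 = -1536/17. The loss equals the DWL triangle ½·16·192/17.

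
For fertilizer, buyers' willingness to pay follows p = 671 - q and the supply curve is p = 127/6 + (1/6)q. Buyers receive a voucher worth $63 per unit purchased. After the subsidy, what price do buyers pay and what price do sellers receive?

Buyers pay $60; sellers receive $123

Pre-subsidy: 671 - q = 127/6 + (1/6)q gives q* = 557 and p* = 114.
With the rebate, buyers effectively pay pb = ps − 63, where ps is the price sellers receive.
On the curves, pb = 671 - q and ps = 127/6 + (1/6)q; the wedge ps − pb = 63 gives 127/6 + (1/6)q − (671 - q) = 63, so q' = 611.
Then pb = 671 − 1·611 = 60 and ps = 127/6 + (1/6)·611 = 123.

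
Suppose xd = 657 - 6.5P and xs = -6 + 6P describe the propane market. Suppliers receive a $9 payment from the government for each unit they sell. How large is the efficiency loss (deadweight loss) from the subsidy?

Pre-subsidy: 657 - 6.5P = -6 + 6P gives P* = 53.04, x* = 312.24.
With the subsidy, sellers receive Ps = Pb + 9 for each unit, where Pb is the price buyers pay.
Supply in terms of Pb becomes xs = -6 + 6(Pb + 9) = 48 + 6Pb. Setting this equal to demand: 657 - 6.5Pb = 48 + 6Pb, so Pb = 48.72.
Sellers receive Ps = 48.72 + 9 = 57.72; x' = 657 − 6.5·48.72 = 340.32.
The subsidy expands output by 340.32 − 312.24 = 28.08 past the efficient level; on those units the gap between marginal cost and willingness to pay runs from 0 up to 9.
DWL = ½ × 9 × 28.08 = 126.36.

Deadweight loss = $126.36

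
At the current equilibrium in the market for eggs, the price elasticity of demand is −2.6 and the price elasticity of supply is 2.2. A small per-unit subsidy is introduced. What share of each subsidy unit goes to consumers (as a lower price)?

Consumer share = 11/24

For a small subsidy around the equilibrium, the benefit split depends on the relative slopes, which at a point are proportional to the elasticities.
Buyer share = εs/(εs + |εd|) = 2.2/(2.2 + 2.6) = 11/24; seller share = |εd|/(εs + |εd|) = 13/24.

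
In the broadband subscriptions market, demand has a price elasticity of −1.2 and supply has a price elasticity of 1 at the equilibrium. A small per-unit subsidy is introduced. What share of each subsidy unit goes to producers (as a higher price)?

For a small subsidy around the equilibrium, the benefit split depends on the relative slopes, which at a point are proportional to the elasticities.
Buyer share = εs/(εs + |εd|) = 1/(1 + 1.2) = 5/11; seller share = |εd|/(εs + |εd|) = 6/11.
So producers capture 6/11 of the subsidy.

Producer share = 6/11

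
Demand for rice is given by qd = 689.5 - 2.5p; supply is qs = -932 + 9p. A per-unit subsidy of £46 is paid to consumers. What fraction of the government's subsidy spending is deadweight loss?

DWL / government spending = 45/427

Pre-subsidy: 689.5 - 2.5p = -932 + 9p gives p* = 141, q* = 337.
With the rebate, buyers effectively pay pb = ps − 46, where ps is the price sellers receive.
Demand in terms of ps becomes qd = 689.5 − 2.5(ps − 46) = 804.5 - 2.5ps. Setting this equal to supply: 804.5 - 2.5ps = -932 + 9ps, so ps = 151.
Buyers pay pb = 151 − 46 = 105; q' = -932 + 9·151 = 427.
ΔCS = ½(337 + 427)(141 − 105) = 13752; ΔPS = ½(337 + 427)(151 − 141) = 3820.
Government spending = 46 × 427 = 19642.
DWL = ½ × 46 × (427 − 337) = 2070; fraction = 2070 / 19642 = 45/427.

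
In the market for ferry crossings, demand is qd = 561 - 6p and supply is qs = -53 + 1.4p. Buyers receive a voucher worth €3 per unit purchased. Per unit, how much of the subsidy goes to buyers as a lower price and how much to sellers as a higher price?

Pre-subsidy: 561 - 6p = -53 + 1.4p gives p* = 3070/37, q* = 2337/37.
With the rebate, buyers effectively pay pb = ps − 3, where ps is the price sellers receive.
Demand in terms of ps becomes qd = 561 − 6(ps − 3) = 579 - 6ps. Setting this equal to supply: 579 - 6ps = -53 + 1.4ps, so ps = 3160/37.
Buyers pay pb = 3160/37 − 3 = 3049/37; q' = -53 + 1.4·(3160/37) = 2463/37.
Buyers' price falls by p* − pb = 3070/37 − 3049/37 = 21/37; sellers' price rises by ps − p* = 3160/37 − 3070/37 = 90/37.

Buyers gain 21/37 per unit; sellers gain 90/37 per unit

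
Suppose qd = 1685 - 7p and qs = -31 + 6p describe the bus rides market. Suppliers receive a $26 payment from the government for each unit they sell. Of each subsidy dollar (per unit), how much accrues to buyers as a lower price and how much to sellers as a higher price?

Pre-subsidy: 1685 - 7p = -31 + 6p gives p* = 132, q* = 761.
With the subsidy, sellers receive ps = pb + 26 for each unit, where pb is the price buyers pay.
Supply in terms of pb becomes qs = -31 + 6(pb + 26) = 125 + 6pb. Setting this equal to demand: 1685 - 7pb = 125 + 6pb, so pb = 120.
Sellers receive ps = 120 + 26 = 146; q' = 1685 − 7·120 = 845.
Buyers' price falls by p* − pb = 132 − 120 = 12; sellers' price rises by ps − p* = 146 − 132 = 14.

Buyers gain $12 per unit; sellers gain $14 per unit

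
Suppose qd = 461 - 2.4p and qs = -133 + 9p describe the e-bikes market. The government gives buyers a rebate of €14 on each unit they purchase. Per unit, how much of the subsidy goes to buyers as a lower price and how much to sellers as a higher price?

Buyers gain 210/19 per unit; sellers gain 56/19 per unit

Pre-subsidy: 461 - 2.4p = -133 + 9p gives p* = 990/19, q* = 6383/19.
With the rebate, buyers effectively pay pb = ps − 14, where ps is the price sellers receive.
Demand in terms of ps becomes qd = 461 − 2.4(ps − 14) = 494.6 - 2.4ps. Setting this equal to supply: 494.6 - 2.4ps = -133 + 9ps, so ps = 1046/19.
Buyers pay pb = 1046/19 − 14 = 780/19; q' = -133 + 9·(1046/19) = 6887/19.
Buyers' price falls by p* − pb = 990/19 − 780/19 = 210/19; sellers' price rises by ps − p* = 1046/19 − 990/19 = 56/19.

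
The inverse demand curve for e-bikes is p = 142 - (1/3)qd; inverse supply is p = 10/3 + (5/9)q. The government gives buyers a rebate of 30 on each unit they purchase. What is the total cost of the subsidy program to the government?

Pre-subsidy: 142 - (1/3)q = 10/3 + (5/9)q gives q* = 156 and p* = 90.
With the rebate, buyers effectively pay pb = ps − 30, where ps is the price sellers receive.
On the curves, pb = 142 - (1/3)q and ps = 10/3 + (5/9)q; the wedge ps − pb = 30 gives 10/3 + (5/9)q − (142 - (1/3)q) = 30, so q' = 189.75.
Then pb = 142 − (1/3)·189.75 = 78.75 and ps = 10/3 + (5/9)·189.75 = 108.75.
Government outlay = subsidy × quantity = 30 × 189.75 = 5692.5.

Government cost = 5692.5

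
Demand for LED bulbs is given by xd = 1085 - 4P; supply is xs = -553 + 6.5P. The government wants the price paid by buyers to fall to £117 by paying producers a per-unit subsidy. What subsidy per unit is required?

At a buyer price of 117, quantity demanded is 1085 − 4·117 = 617.
Sellers supply 617 only when they receive Ps with -553 + 6.5·Ps = 617, i.e. Ps = 180.
s = Ps − Pb = 180 − 117 = 63.

Required subsidy s = £63 per unit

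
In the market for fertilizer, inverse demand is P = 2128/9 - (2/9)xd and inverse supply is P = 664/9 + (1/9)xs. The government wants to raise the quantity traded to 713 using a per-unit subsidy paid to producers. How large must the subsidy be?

Required subsidy s = 75 per unit

At x = 713, from the demand curve buyers pay Pb = 2128/9 − (2/9)·713 = 78; from the supply curve sellers need Ps = 664/9 + (1/9)·713 = 153.
The subsidy must fill the gap: s = Ps − Pb = 153 − 78 = 75.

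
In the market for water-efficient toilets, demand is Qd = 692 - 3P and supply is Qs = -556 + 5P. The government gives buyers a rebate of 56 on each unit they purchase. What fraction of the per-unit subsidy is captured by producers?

Producer share = 0.375

Pre-subsidy: 692 - 3P = -556 + 5P gives P* = 156, Q* = 224.
With the rebate, buyers effectively pay Pb = Ps − 56, where Ps is the price sellers receive.
Demand in terms of Ps becomes Qd = 692 − 3(Ps − 56) = 860 - 3Ps. Setting this equal to supply: 860 - 3Ps = -556 + 5Ps, so Ps = 177.
Buyers pay Pb = 177 − 56 = 121; Q' = -556 + 5·177 = 329.
Buyers' price falls by P* − Pb = 156 − 121 = 35; sellers' price rises by Ps − P* = 177 − 156 = 21.
So producers capture 21/56 = 0.375 of each unit of subsidy.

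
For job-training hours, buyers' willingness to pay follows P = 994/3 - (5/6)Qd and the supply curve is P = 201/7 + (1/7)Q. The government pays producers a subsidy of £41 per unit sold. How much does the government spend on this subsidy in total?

Pre-subsidy: 994/3 - (5/6)Q = 201/7 + (1/7)Q gives Q* = 310 and P* = 73.
With the subsidy, sellers receive Ps = Pb + 41 for each unit, where Pb is the price buyers pay.
On the curves, Pb = 994/3 - (5/6)Q and Ps = 201/7 + (1/7)Q; the wedge Ps − Pb = 41 gives 201/7 + (1/7)Q − (994/3 - (5/6)Q) = 41, so Q' = 352.
Then Pb = 994/3 − (5/6)·352 = 38 and Ps = 201/7 + (1/7)·352 = 79.
Government outlay = subsidy × quantity = 41 × 352 = 14432.

Government cost = £14432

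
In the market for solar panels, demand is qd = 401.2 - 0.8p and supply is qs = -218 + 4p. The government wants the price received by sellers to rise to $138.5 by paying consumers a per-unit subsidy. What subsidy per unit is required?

At a seller price of 138.5, quantity supplied is -218 + 4·138.5 = 336.
Buyers absorb 336 only when they pay pb with 401.2 − 0.8·pb = 336, i.e. pb = 81.5.
s = ps − pb = 138.5 − 81.5 = 57.

Required subsidy s = $57 per unit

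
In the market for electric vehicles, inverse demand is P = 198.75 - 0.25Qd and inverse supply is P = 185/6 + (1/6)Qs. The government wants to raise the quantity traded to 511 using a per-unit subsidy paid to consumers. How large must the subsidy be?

At Q = 511, from the demand curve buyers pay Pb = 198.75 − 0.25·511 = 71; from the supply curve sellers need Ps = 185/6 + (1/6)·511 = 116.
The subsidy must fill the gap: s = Ps − Pb = 116 − 71 = 45.

Required subsidy s = 45 per unit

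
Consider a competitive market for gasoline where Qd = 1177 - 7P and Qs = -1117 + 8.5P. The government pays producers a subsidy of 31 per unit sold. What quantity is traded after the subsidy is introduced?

Pre-subsidy: 1177 - 7P = -1117 + 8.5P gives P* = 148, Q* = 141.
With the subsidy, sellers receive Ps = Pb + 31 for each unit, where Pb is the price buyers pay.
Supply in terms of Pb becomes Qs = -1117 + 8.5(Pb + 31) = -853.5 + 8.5Pb. Setting this equal to demand: 1177 - 7Pb = -853.5 + 8.5Pb, so Pb = 131.
Sellers receive Ps = 131 + 31 = 162; Q' = 1177 − 7·131 = 260.

Q' = 260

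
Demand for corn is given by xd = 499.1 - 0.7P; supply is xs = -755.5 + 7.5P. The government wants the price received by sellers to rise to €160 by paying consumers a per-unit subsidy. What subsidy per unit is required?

Required subsidy s = €82 per unit

At a seller price of 160, quantity supplied is -755.5 + 7.5·160 = 444.5.
Buyers absorb 444.5 only when they pay Pb with 499.1 − 0.7·Pb = 444.5, i.e. Pb = 78.
s = Ps − Pb = 160 − 78 = 82.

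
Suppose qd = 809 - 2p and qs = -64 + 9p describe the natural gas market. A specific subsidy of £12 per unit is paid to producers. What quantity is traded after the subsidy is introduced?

q' = 7369/11

Pre-subsidy: 809 - 2p = -64 + 9p gives p* = 873/11, q* = 7153/11.
With the subsidy, sellers receive ps = pb + 12 for each unit, where pb is the price buyers pay.
Supply in terms of pb becomes qs = -64 + 9(pb + 12) = 44 + 9pb. Setting this equal to demand: 809 - 2pb = 44 + 9pb, so pb = 765/11.
Sellers receive ps = 765/11 + 12 = 897/11; q' = 809 − 2·(765/11) = 7369/11.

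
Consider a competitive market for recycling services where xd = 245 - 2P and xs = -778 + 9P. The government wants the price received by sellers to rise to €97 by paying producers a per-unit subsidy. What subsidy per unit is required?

At a seller price of 97, quantity supplied is -778 + 9·97 = 95.
Buyers absorb 95 only when they pay Pb with 245 − 2·Pb = 95, i.e. Pb = 75.
s = Ps − Pb = 97 − 75 = 22.

Required subsidy s = €22 per unit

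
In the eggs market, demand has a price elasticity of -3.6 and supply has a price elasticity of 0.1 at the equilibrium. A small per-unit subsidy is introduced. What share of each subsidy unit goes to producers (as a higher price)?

Producer share = 36/37

For a small subsidy around the equilibrium, the benefit split depends on the relative slopes, which at a point are proportional to the elasticities.
Buyer share = εs/(εs + |εd|) = 0.1/(0.1 + 3.6) = 1/37; seller share = |εd|/(εs + |εd|) = 36/37.
So producers capture 36/37 of the subsidy.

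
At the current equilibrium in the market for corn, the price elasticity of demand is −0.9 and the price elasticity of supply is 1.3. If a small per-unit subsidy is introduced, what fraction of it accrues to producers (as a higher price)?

For a small subsidy around the equilibrium, the benefit split depends on the relative slopes, which at a point are proportional to the elasticities.
Buyer share = εs/(εs + |εd|) = 1.3/(1.3 + 0.9) = 13/22; seller share = |εd|/(εs + |εd|) = 9/22.
So producers capture 9/22 of the subsidy.

Producer share = 9/22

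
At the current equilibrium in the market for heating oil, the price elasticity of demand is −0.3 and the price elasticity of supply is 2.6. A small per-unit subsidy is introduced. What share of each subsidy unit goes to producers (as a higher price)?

Producer share = 3/29

For a small subsidy around the equilibrium, the benefit split depends on the relative slopes, which at a point are proportional to the elasticities.
Buyer share = εs/(εs + |εd|) = 2.6/(2.6 + 0.3) = 26/29; seller share = |εd|/(εs + |εd|) = 3/29.
So producers capture 3/29 of the subsidy.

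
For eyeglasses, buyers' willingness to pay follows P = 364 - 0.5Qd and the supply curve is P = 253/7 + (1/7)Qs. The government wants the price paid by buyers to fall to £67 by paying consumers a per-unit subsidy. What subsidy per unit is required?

Required subsidy s = £54 per unit

At a buyer price of 67, quantity demanded is 728 − 2·67 = 594.
Sellers supply 594 only when they receive Ps = 253/7 + (1/7)·594 = 121.
s = Ps − Pb = 121 − 67 = 54.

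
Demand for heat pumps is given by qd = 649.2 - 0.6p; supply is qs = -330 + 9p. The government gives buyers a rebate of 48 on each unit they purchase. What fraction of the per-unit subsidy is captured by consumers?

Pre-subsidy: 649.2 - 0.6p = -330 + 9p gives p* = 102, q* = 588.
With the rebate, buyers effectively pay pb = ps − 48, where ps is the price sellers receive.
Demand in terms of ps becomes qd = 649.2 − 0.6(ps − 48) = 678 - 0.6ps. Setting this equal to supply: 678 - 0.6ps = -330 + 9ps, so ps = 105.
Buyers pay pb = 105 − 48 = 57; q' = -330 + 9·105 = 615.
Buyers' price falls by p* − pb = 102 − 57 = 45; sellers' price rises by ps − p* = 105 − 102 = 3.
So consumers capture 45/48 = 0.9375 of each unit of subsidy.

Consumer share = 0.9375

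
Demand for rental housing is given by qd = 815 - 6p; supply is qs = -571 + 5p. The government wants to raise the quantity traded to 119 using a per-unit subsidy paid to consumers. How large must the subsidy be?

At q = 119, invert demand for the buyer price: pb = (815 − 119)/6 = 116; invert supply for the seller price: ps = (119 − (-571))/5 = 138.
The subsidy must fill the gap: s = ps − pb = 138 − 116 = 22.

Required subsidy s = 22 per unit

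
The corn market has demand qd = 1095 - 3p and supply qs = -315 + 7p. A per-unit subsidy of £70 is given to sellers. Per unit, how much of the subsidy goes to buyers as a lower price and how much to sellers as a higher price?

Buyers gain £49 per unit; sellers gain £21 per unit

Pre-subsidy: 1095 - 3p = -315 + 7p gives p* = 141, q* = 672.
With the subsidy, sellers receive ps = pb + 70 for each unit, where pb is the price buyers pay.
Supply in terms of pb becomes qs = -315 + 7(pb + 70) = 175 + 7pb. Setting this equal to demand: 1095 - 3pb = 175 + 7pb, so pb = 92.
Sellers receive ps = 92 + 70 = 162; q' = 1095 − 3·92 = 819.
Buyers' price falls by p* − pb = 141 − 92 = 49; sellers' price rises by ps − p* = 162 − 141 = 21.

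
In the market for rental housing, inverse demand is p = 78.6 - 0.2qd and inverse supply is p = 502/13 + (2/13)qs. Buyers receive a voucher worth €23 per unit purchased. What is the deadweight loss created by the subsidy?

Pre-subsidy: 78.6 - 0.2q = 502/13 + (2/13)q gives q* = 113 and p* = 56.
With the rebate, buyers effectively pay pb = ps − 23, where ps is the price sellers receive.
On the curves, pb = 78.6 - 0.2q and ps = 502/13 + (2/13)q; the wedge ps − pb = 23 gives 502/13 + (2/13)q − (78.6 - 0.2q) = 23, so q' = 178.
Then pb = 78.6 − 0.2·178 = 43 and ps = 502/13 + (2/13)·178 = 66.
The subsidy expands output by 178 − 113 = 65 past the efficient level; on those units the gap between marginal cost and willingness to pay runs from 0 up to 23.
DWL = ½ × 23 × 65 = 747.5.

Deadweight loss = €747.5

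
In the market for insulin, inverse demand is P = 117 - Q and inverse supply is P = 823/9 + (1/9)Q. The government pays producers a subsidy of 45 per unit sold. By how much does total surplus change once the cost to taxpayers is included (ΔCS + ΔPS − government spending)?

Pre-subsidy: 117 - Q = 823/9 + (1/9)Q gives Q* = 23 and P* = 94.
With the subsidy, sellers receive Ps = Pb + 45 for each unit, where Pb is the price buyers pay.
On the curves, Pb = 117 - Q and Ps = 823/9 + (1/9)Q; the wedge Ps − Pb = 45 gives 823/9 + (1/9)Q − (117 - Q) = 45, so Q' = 63.5.
Then Pb = 117 − 1·63.5 = 53.5 and Ps = 823/9 + (1/9)·63.5 = 98.5.
ΔCS = ½(23 + 63.5)(94 − 53.5) = 1751.625; ΔPS = ½(23 + 63.5)(98.5 − 94) = 194.625.
Government spending = 45 × 63.5 = 2857.5.
Net change = 1751.625 + 194.625 − 2857.5 = -911.25. The loss equals the DWL triangle ½·45·40.5.

Net change in total surplus = -911.25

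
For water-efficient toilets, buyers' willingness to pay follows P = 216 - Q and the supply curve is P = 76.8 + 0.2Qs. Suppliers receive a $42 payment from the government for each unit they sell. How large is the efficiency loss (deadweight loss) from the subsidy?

Deadweight loss = $735

Pre-subsidy: 216 - Q = 76.8 + 0.2Q gives Q* = 116 and P* = 100.
With the subsidy, sellers receive Ps = Pb + 42 for each unit, where Pb is the price buyers pay.
On the curves, Pb = 216 - Q and Ps = 76.8 + 0.2Q; the wedge Ps − Pb = 42 gives 76.8 + 0.2Q − (216 - Q) = 42, so Q' = 151.
Then Pb = 216 − 1·151 = 65 and Ps = 76.8 + 0.2·151 = 107.
The subsidy expands output by 151 − 116 = 35 past the efficient level; on those units the gap between marginal cost and willingness to pay runs from 0 up to 42.
DWL = ½ × 42 × 35 = 735.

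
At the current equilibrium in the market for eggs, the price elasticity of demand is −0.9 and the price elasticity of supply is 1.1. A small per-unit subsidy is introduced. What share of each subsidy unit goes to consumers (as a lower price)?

Consumer share = 0.55

For a small subsidy around the equilibrium, the benefit split depends on the relative slopes, which at a point are proportional to the elasticities.
Buyer share = εs/(εs + |εd|) = 1.1/(1.1 + 0.9) = 0.55; seller share = |εd|/(εs + |εd|) = 0.45.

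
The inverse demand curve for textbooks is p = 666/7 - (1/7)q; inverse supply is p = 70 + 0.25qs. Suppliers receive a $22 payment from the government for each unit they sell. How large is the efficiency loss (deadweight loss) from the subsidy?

Deadweight loss = $616

Pre-subsidy: 666/7 - (1/7)q = 70 + 0.25q gives q* = 64 and p* = 86.
With the subsidy, sellers receive ps = pb + 22 for each unit, where pb is the price buyers pay.
On the curves, pb = 666/7 - (1/7)q and ps = 70 + 0.25q; the wedge ps − pb = 22 gives 70 + 0.25q − (666/7 - (1/7)q) = 22, so q' = 120.
Then pb = 666/7 − (1/7)·120 = 78 and ps = 70 + 0.25·120 = 100.
The subsidy expands output by 120 − 64 = 56 past the efficient level; on those units the gap between marginal cost and willingness to pay runs from 0 up to 22.
DWL = ½ × 22 × 56 = 616.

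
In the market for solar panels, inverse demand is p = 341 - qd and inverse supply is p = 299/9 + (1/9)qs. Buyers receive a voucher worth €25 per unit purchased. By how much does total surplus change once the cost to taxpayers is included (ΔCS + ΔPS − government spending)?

Pre-subsidy: 341 - q = 299/9 + (1/9)q gives q* = 277 and p* = 64.
With the rebate, buyers effectively pay pb = ps − 25, where ps is the price sellers receive.
On the curves, pb = 341 - q and ps = 299/9 + (1/9)q; the wedge ps − pb = 25 gives 299/9 + (1/9)q − (341 - q) = 25, so q' = 299.5.
Then pb = 341 − 1·299.5 = 41.5 and ps = 299/9 + (1/9)·299.5 = 66.5.
ΔCS = ½(277 + 299.5)(64 − 41.5) = 6485.625; ΔPS = ½(277 + 299.5)(66.5 − 64) = 720.625.
Government spending = 25 × 299.5 = 7487.5.
Net change = 6485.625 + 720.625 − 7487.5 = -281.25. The loss equals the DWL triangle ½·25·22.5.

Net change in total surplus = -€281.25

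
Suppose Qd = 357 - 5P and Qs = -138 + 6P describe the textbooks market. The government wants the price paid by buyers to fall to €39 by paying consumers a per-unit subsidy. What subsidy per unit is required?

Required subsidy s = €11 per unit

At a buyer price of 39, quantity demanded is 357 − 5·39 = 162.
Sellers supply 162 only when they receive Ps with -138 + 6·Ps = 162, i.e. Ps = 50.
s = Ps − Pb = 50 − 39 = 11.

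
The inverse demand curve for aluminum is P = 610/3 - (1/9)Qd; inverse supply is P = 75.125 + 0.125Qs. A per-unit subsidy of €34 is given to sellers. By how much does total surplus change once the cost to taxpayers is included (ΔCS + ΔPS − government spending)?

Net change in total surplus = -€2448

Pre-subsidy: 610/3 - (1/9)Q = 75.125 + 0.125Q gives Q* = 543 and P* = 143.
With the subsidy, sellers receive Ps = Pb + 34 for each unit, where Pb is the price buyers pay.
On the curves, Pb = 610/3 - (1/9)Q and Ps = 75.125 + 0.125Q; the wedge Ps − Pb = 34 gives 75.125 + 0.125Q − (610/3 - (1/9)Q) = 34, so Q' = 687.
Then Pb = 610/3 − (1/9)·687 = 127 and Ps = 75.125 + 0.125·687 = 161.
ΔCS = ½(543 + 687)(143 − 127) = 9840; ΔPS = ½(543 + 687)(161 − 143) = 11070.
Government spending = 34 × 687 = 23358.
Net change = 9840 + 11070 − 23358 = -2448. The loss equals the DWL triangle ½·34·144.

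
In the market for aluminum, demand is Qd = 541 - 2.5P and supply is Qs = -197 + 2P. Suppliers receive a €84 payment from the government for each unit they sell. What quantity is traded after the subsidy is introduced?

Pre-subsidy: 541 - 2.5P = -197 + 2P gives P* = 164, Q* = 131.
With the subsidy, sellers receive Ps = Pb + 84 for each unit, where Pb is the price buyers pay.
Supply in terms of Pb becomes Qs = -197 + 2(Pb + 84) = -29 + 2Pb. Setting this equal to demand: 541 - 2.5Pb = -29 + 2Pb, so Pb = 380/3.
Sellers receive Ps = 380/3 + 84 = 632/3; Q' = 541 − 2.5·(380/3) = 673/3.

Q' = 673/3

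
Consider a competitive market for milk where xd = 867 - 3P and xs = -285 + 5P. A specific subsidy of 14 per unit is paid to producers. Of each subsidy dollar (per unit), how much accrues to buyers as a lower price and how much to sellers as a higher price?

Pre-subsidy: 867 - 3P = -285 + 5P gives P* = 144, x* = 435.
With the subsidy, sellers receive Ps = Pb + 14 for each unit, where Pb is the price buyers pay.
Supply in terms of Pb becomes xs = -285 + 5(Pb + 14) = -215 + 5Pb. Setting this equal to demand: 867 - 3Pb = -215 + 5Pb, so Pb = 135.25.
Sellers receive Ps = 135.25 + 14 = 149.25; x' = 867 − 3·135.25 = 461.25.
Buyers' price falls by P* − Pb = 144 − 135.25 = 8.75; sellers' price rises by Ps − P* = 149.25 − 144 = 5.25.

Buyers gain 8.75 per unit; sellers gain 5.25 per unit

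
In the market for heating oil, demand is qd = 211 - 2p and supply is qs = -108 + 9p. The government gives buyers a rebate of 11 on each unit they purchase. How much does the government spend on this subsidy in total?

Pre-subsidy: 211 - 2p = -108 + 9p gives p* = 29, q* = 153.
With the rebate, buyers effectively pay pb = ps − 11, where ps is the price sellers receive.
Demand in terms of ps becomes qd = 211 − 2(ps − 11) = 233 - 2ps. Setting this equal to supply: 233 - 2ps = -108 + 9ps, so ps = 31.
Buyers pay pb = 31 − 11 = 20; q' = -108 + 9·31 = 171.
Government outlay = subsidy × quantity = 11 × 171 = 1881.

Government cost = 1881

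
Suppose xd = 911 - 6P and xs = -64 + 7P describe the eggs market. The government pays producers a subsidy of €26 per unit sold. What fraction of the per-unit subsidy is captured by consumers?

Consumer share = 7/13

Pre-subsidy: 911 - 6P = -64 + 7P gives P* = 75, x* = 461.
With the subsidy, sellers receive Ps = Pb + 26 for each unit, where Pb is the price buyers pay.
Supply in terms of Pb becomes xs = -64 + 7(Pb + 26) = 118 + 7Pb. Setting this equal to demand: 911 - 6Pb = 118 + 7Pb, so Pb = 61.
Sellers receive Ps = 61 + 26 = 87; x' = 911 − 6·61 = 545.
Buyers' price falls by P* − Pb = 75 − 61 = 14; sellers' price rises by Ps − P* = 87 − 75 = 12.
So consumers capture 14/26 = 7/13 of each unit of subsidy.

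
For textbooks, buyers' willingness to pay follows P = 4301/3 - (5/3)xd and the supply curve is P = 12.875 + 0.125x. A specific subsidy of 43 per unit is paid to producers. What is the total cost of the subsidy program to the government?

Pre-subsidy: 4301/3 - (5/3)x = 12.875 + 0.125x gives x* = 793 and P* = 112.
With the subsidy, sellers receive Ps = Pb + 43 for each unit, where Pb is the price buyers pay.
On the curves, Pb = 4301/3 - (5/3)x and Ps = 12.875 + 0.125x; the wedge Ps − Pb = 43 gives 12.875 + 0.125x − (4301/3 - (5/3)x) = 43, so x' = 817.
Then Pb = 4301/3 − (5/3)·817 = 72 and Ps = 12.875 + 0.125·817 = 115.
Government outlay = subsidy × quantity = 43 × 817 = 35131.

Government cost = 35131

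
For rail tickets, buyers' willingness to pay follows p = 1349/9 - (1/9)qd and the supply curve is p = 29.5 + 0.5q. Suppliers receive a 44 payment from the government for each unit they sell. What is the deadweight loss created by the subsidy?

Deadweight loss = 1584

Pre-subsidy: 1349/9 - (1/9)q = 29.5 + 0.5q gives q* = 197 and p* = 128.
With the subsidy, sellers receive ps = pb + 44 for each unit, where pb is the price buyers pay.
On the curves, pb = 1349/9 - (1/9)q and ps = 29.5 + 0.5q; the wedge ps − pb = 44 gives 29.5 + 0.5q − (1349/9 - (1/9)q) = 44, so q' = 269.
Then pb = 1349/9 − (1/9)·269 = 120 and ps = 29.5 + 0.5·269 = 164.
The subsidy expands output by 269 − 197 = 72 past the efficient level; on those units the gap between marginal cost and willingness to pay runs from 0 up to 44.
DWL = ½ × 44 × 72 = 1584.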